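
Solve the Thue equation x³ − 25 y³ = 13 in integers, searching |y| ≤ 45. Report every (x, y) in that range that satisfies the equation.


The equation is x³ - 25y³ = 13. For fixed y, x³ = 25·y³ + 13, so a solution requires the RHS to be a perfect cube.
Strategy: iterate y from -45 to 45, compute RHS = 25·y³ + 13, and check whether it is a (positive or negative) perfect cube.
Check small values of y:
  y = 0: RHS = 13 is not a perfect cube.
  y = 1: RHS = 38 is not a perfect cube.
  y = -1: RHS = -12 is not a perfect cube.
  y = 2: RHS = 213 is not a perfect cube.
  y = -2: RHS = -187 is not a perfect cube.
  y = 3: RHS = 688 is not a perfect cube.
  y = -3: RHS = -662 is not a perfect cube.
Continuing the search up to |y| = 45 finds no solutions either.
No (x, y) in the scanned range satisfies the equation.

No integer solutions with |y| ≤ 45.


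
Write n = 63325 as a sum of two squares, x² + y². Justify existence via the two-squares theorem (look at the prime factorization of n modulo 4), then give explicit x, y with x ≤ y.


Step 1: Factor n = 63325 = 5^2 · 17 · 149.
Step 2: Check the mod-4 condition on each prime factor: 5 ≡ 1 (mod 4), exponent 2; 17 ≡ 1 (mod 4), exponent 1; 149 ≡ 1 (mod 4), exponent 1.
All primes ≡ 3 (mod 4) appear to even exponent (or don't appear), so by the two-squares theorem n IS expressible as a sum of two squares.
Step 3: Build a representation. Group n = k² · m with k = 5 and m = 17 · 149 = 2533 (a product of primes ≡ 1 (mod 4)); a representation of m scales to one of n via (k·x)² + (k·y)² = k²(x² + y²). Each prime p ≡ 1 (mod 4) is itself a sum of two squares; find a² by testing p − a² for a perfect square:
  17: 17 − 1² = 16 = 4² ⇒ 17 = 1² + 4².
  149: 149 − 1² = 148, 149 − 2² = 145, 149 − 3² = 140, 149 − 4² = 133, 149 − 5² = 124, 149 − 6² = 113, 149 − 7² = 100 = 10² ⇒ 149 = 7² + 10².
  Combine using the Brahmagupta–Fibonacci identity (a² + b²)(c² + d²) = (ac − bd)² + (ad + bc)² = (ac + bd)² + (ad − bc)²:
  17 · 149 = 2533: from (1² + 4²)(7² + 10²), take (1·7 − 4·10, 1·10 + 4·7) = (7 − 40, 10 + 28) = (-33, 38); dropping signs (only squares matter) gives (33, 38); check 33² + 38² = 1089 + 1444 = 2533 ✓.
  Scale by k = 5: (5·33, 5·38) = (165, 190).
Step 4: Order so x ≤ y and verify: 165² + 190² = 27225 + 36100 = 63325 = n. ✓

n = 63325 = 165² + 190² (one valid representation with x ≤ y).


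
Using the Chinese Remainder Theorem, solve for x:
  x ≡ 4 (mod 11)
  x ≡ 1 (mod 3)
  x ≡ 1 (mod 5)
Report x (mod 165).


Moduli 11, 3, 5 are pairwise coprime; by CRT there is a unique solution modulo M = 11 · 3 · 5 = 165.
Solve pairwise, accumulating the modulus:
  Start with x ≡ 4 (mod 11).
  Combine with x ≡ 1 (mod 3): since gcd(11, 3) = 1, we get a unique residue mod 33.
    Write x = 4 + 11·t and substitute into x ≡ 1 (mod 3): 11·t ≡ 1 − 4 = -3 (mod 3).
    Reduce coefficients mod 3: 2·t ≡ 0 (mod 3).
    The inverse of 2 mod 3 is 2 (since 2·2 = 4 = 1·3 + 1), so t ≡ 2·0 = 0 ≡ 0 (mod 3).
    Then x = 4 + 11·0 = 4, valid modulo lcm(11, 3) = 33: x ≡ 4 (mod 33).
  Combine with x ≡ 1 (mod 5): since gcd(33, 5) = 1, we get a unique residue mod 165.
    Write x = 4 + 33·t and substitute into x ≡ 1 (mod 5): 33·t ≡ 1 − 4 = -3 (mod 5).
    Reduce coefficients mod 5: 3·t ≡ 2 (mod 5).
    The inverse of 3 mod 5 is 2 (since 3·2 = 6 = 1·5 + 1), so t ≡ 2·2 = 4 ≡ 4 (mod 5).
    Then x = 4 + 33·4 = 136, valid modulo lcm(33, 5) = 165: x ≡ 136 (mod 165).
Verify: 136 mod 11 = 4 ✓, 136 mod 3 = 1 ✓, 136 mod 5 = 1 ✓.

x ≡ 136 (mod 165).


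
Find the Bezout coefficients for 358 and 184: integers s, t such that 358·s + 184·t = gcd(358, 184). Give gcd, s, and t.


Euclidean algorithm on (358, 184) — divide until remainder is 0:
  358 = 1 · 184 + 174
  184 = 1 · 174 + 10
  174 = 17 · 10 + 4
  10 = 2 · 4 + 2
  4 = 2 · 2 + 0
gcd(358, 184) = 2.
Track Bezout coefficients alongside the remainders: start with r₀ = 358 = a·1 + b·0 (s = 1, t = 0) and r₁ = 184 = a·0 + b·1 (s = 0, t = 1); each new remainder r_{k+1} = r_{k-1} − q_k·r_k inherits s_{k+1} = s_{k-1} − q_k·s_k, t_{k+1} = t_{k-1} − q_k·t_k, so r_k = a·s_k + b·t_k at every step:
  q = 1: r = 174, s = 1 − 1·0 = 1, t = 0 − 1·1 = -1  (check: 358·1 + 184·(-1) = 174)
  q = 1: r = 10, s = 0 − 1·1 = -1, t = 1 − 1·(-1) = 2  (check: 358·(-1) + 184·2 = 10)
  q = 17: r = 4, s = 1 − 17·(-1) = 18, t = -1 − 17·2 = -35  (check: 358·18 + 184·(-35) = 4)
  q = 2: r = 2, s = -1 − 2·18 = -37, t = 2 − 2·(-35) = 72  (check: 358·(-37) + 184·72 = 2)
The row with r = 2 (the gcd) gives the Bezout coefficients s = -37, t = 72.
Result: 358 · (-37) + 184 · (72) = 2.

gcd(358, 184) = 2; s = -37, t = 72 (check: 358·(-37) + 184·72 = 2).


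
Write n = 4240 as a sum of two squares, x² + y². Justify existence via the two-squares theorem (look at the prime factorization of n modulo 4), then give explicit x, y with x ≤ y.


Step 1: Factor n = 4240 = 2^4 · 5 · 53.
Step 2: Check the mod-4 condition on each prime factor: 2 = 2 (special); 5 ≡ 1 (mod 4), exponent 1; 53 ≡ 1 (mod 4), exponent 1.
All primes ≡ 3 (mod 4) appear to even exponent (or don't appear), so by the two-squares theorem n IS expressible as a sum of two squares.
Step 3: Build a representation. Group n = k² · m with k = 4 and m = 5 · 53 = 265 (a product of primes ≡ 1 (mod 4)); a representation of m scales to one of n via (k·x)² + (k·y)² = k²(x² + y²). Each prime p ≡ 1 (mod 4) is itself a sum of two squares; find a² by testing p − a² for a perfect square:
  5: 5 − 1² = 4 = 2² ⇒ 5 = 1² + 2².
  53: 53 − 1² = 52, 53 − 2² = 49 = 7² ⇒ 53 = 2² + 7².
  Combine using the Brahmagupta–Fibonacci identity (a² + b²)(c² + d²) = (ac − bd)² + (ad + bc)² = (ac + bd)² + (ad − bc)²:
  5 · 53 = 265: from (1² + 2²)(2² + 7²), take (1·2 − 2·7, 1·7 + 2·2) = (2 − 14, 7 + 4) = (-12, 11); dropping signs (only squares matter) gives (12, 11); check 12² + 11² = 144 + 121 = 265 ✓.
  Scale by k = 4: (4·12, 4·11) = (48, 44).
Step 4: Order so x ≤ y and verify: 44² + 48² = 1936 + 2304 = 4240 = n. ✓

n = 4240 = 44² + 48² (one valid representation with x ≤ y).


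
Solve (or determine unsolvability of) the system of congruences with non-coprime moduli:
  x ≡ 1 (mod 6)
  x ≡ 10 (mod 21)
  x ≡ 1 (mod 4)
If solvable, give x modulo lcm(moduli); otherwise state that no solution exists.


Moduli 6, 21, 4 are not pairwise coprime, so CRT works modulo lcm(m_i) when all pairwise compatibility conditions hold.
Pairwise compatibility: gcd(m_i, m_j) must divide a_i - a_j for every pair.
Merge one congruence at a time:
  Start: x ≡ 1 (mod 6).
  Combine with x ≡ 10 (mod 21): gcd(6, 21) = 3; 10 - 1 = 9, which IS divisible by 3, so compatible.
    Write x = 1 + 6·t and substitute into x ≡ 10 (mod 21): 6·t ≡ 10 − 1 = 9 (mod 21).
    Divide the congruence (and modulus) by g = 3: 2·t ≡ 3 (mod 7).
    The inverse of 2 mod 7 is 4 (since 2·4 = 8 = 1·7 + 1), so t ≡ 4·3 = 12 ≡ 5 (mod 7).
    Then x = 1 + 6·5 = 31, valid modulo lcm(6, 21) = 42: x ≡ 31 (mod 42).
  Combine with x ≡ 1 (mod 4): gcd(42, 4) = 2; 1 - 31 = -30, which IS divisible by 2, so compatible.
    Write x = 31 + 42·t and substitute into x ≡ 1 (mod 4): 42·t ≡ 1 − 31 = -30 (mod 4).
    Divide the congruence (and modulus) by g = 2: 21·t ≡ -15 (mod 2).
    Reduce coefficients mod 2: 1·t ≡ 1 (mod 2).
    So t ≡ 1 (mod 2).
    Then x = 31 + 42·1 = 73, valid modulo lcm(42, 4) = 84: x ≡ 73 (mod 84).
Verify: 73 mod 6 = 1, 73 mod 21 = 10, 73 mod 4 = 1.

x ≡ 73 (mod 84).


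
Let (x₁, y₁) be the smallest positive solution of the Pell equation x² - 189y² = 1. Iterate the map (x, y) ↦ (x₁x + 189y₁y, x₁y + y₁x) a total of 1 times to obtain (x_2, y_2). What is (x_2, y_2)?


Step 1: Find the fundamental solution (x₁, y₁) of x² - 189y² = 1.
  Expand √189 as a continued fraction. a₀ = ⌊√189⌋ = 13; iterate m_{k+1} = d_k·a_k − m_k, d_{k+1} = (189 − m_{k+1}²)/d_k, a_{k+1} = ⌊(a₀ + m_{k+1})/d_{k+1}⌋ (starting m₀ = 0, d₀ = 1), with convergents p_k = a_k·p_{k-1} + p_{k-2}, q_k = a_k·q_{k-1} + q_{k-2} (p₋₁ = 1, q₋₁ = 0):
  k = 0: a₀ = 13; p₀/q₀ = 13/1; p₀² − 189·q₀² = 169 − 189 = -20.
  k = 1: m = 13, d = 20, a = ⌊(13 + 13)/20⌋ = 1; p/q = (1·13 + 1)/(1·1 + 0) = 14/1; p² − 189·q² = 196 − 189 = 7.
  k = 2: m = 7, d = 7, a = ⌊(13 + 7)/7⌋ = 2; p/q = (2·14 + 13)/(2·1 + 1) = 41/3; p² − 189·q² = 1681 − 1701 = -20.
  k = 3: m = 7, d = 20, a = ⌊(13 + 7)/20⌋ = 1; p/q = (1·41 + 14)/(1·3 + 1) = 55/4; p² − 189·q² = 3025 − 3024 = 1.
  The first convergent with p² − 189·q² = 1 gives the fundamental solution (x₁, y₁) = (55, 4).
Step 2: Apply the recurrence (x_{n+1}, y_{n+1}) = (x₁x_n + 189y₁y_n, x₁y_n + y₁x_n) repeatedly.
  From (x_1, y_1) = (55, 4): x_2 = 55·55 + 189·4·4 = 6049; y_2 = 55·4 + 4·55 = 440.
Step 3: Verify x_2² - 189·y_2² = 36590401 - 36590400 = 1 (should be 1). ✓

(x_1, y_1) = (55, 4); (x_2, y_2) = (6049, 440).


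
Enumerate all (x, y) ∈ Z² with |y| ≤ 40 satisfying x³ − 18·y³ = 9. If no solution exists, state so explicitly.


The equation is x³ - 18y³ = 9. For fixed y, x³ = 18·y³ + 9, so a solution requires the RHS to be a perfect cube.
Strategy: iterate y from -40 to 40, compute RHS = 18·y³ + 9, and check whether it is a (positive or negative) perfect cube.
Check small values of y:
  y = 0: RHS = 9 is not a perfect cube.
  y = 1: RHS = 27 = (3)³ ⇒ x = 3 works.
  y = -1: RHS = -9 is not a perfect cube.
  y = 2: RHS = 153 is not a perfect cube.
  y = -2: RHS = -135 is not a perfect cube.
  y = 3: RHS = 495 is not a perfect cube.
  y = -3: RHS = -477 is not a perfect cube.
Continuing the search up to |y| = 40 finds no further solutions beyond those listed.
Collected solutions: (3, 1).

Solutions (with |y| ≤ 40): (3, 1).


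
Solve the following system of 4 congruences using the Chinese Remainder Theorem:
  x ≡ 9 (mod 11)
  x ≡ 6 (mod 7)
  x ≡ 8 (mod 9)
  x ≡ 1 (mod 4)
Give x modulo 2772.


Product of moduli M = 11 · 7 · 9 · 4 = 2772.
Merge one congruence at a time:
  Start: x ≡ 9 (mod 11).
  Combine with x ≡ 6 (mod 7); new modulus lcm = 77.
    Write x = 9 + 11·t and substitute into x ≡ 6 (mod 7): 11·t ≡ 6 − 9 = -3 (mod 7).
    Reduce coefficients mod 7: 4·t ≡ 4 (mod 7).
    The inverse of 4 mod 7 is 2 (since 4·2 = 8 = 1·7 + 1), so t ≡ 2·4 = 8 ≡ 1 (mod 7).
    Then x = 9 + 11·1 = 20, valid modulo lcm(11, 7) = 77: x ≡ 20 (mod 77).
  Combine with x ≡ 8 (mod 9); new modulus lcm = 693.
    Write x = 20 + 77·t and substitute into x ≡ 8 (mod 9): 77·t ≡ 8 − 20 = -12 (mod 9).
    Reduce coefficients mod 9: 5·t ≡ 6 (mod 9).
    The inverse of 5 mod 9 is 2 (since 5·2 = 10 = 1·9 + 1), so t ≡ 2·6 = 12 ≡ 3 (mod 9).
    Then x = 20 + 77·3 = 251, valid modulo lcm(77, 9) = 693: x ≡ 251 (mod 693).
  Combine with x ≡ 1 (mod 4); new modulus lcm = 2772.
    Write x = 251 + 693·t and substitute into x ≡ 1 (mod 4): 693·t ≡ 1 − 251 = -250 (mod 4).
    Reduce coefficients mod 4: 1·t ≡ 2 (mod 4).
    So t ≡ 2 (mod 4).
    Then x = 251 + 693·2 = 1637, valid modulo lcm(693, 4) = 2772: x ≡ 1637 (mod 2772).
Verify against each original: 1637 mod 11 = 9, 1637 mod 7 = 6, 1637 mod 9 = 8, 1637 mod 4 = 1.

x ≡ 1637 (mod 2772).


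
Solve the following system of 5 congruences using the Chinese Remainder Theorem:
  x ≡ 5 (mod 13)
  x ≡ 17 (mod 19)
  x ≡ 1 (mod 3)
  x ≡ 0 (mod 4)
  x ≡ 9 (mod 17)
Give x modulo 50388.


Product of moduli M = 13 · 19 · 3 · 4 · 17 = 50388.
Merge one congruence at a time:
  Start: x ≡ 5 (mod 13).
  Combine with x ≡ 17 (mod 19); new modulus lcm = 247.
    Write x = 5 + 13·t and substitute into x ≡ 17 (mod 19): 13·t ≡ 17 − 5 = 12 (mod 19).
    The inverse of 13 mod 19 is 3 (since 13·3 = 39 = 2·19 + 1), so t ≡ 3·12 = 36 ≡ 17 (mod 19).
    Then x = 5 + 13·17 = 226, valid modulo lcm(13, 19) = 247: x ≡ 226 (mod 247).
  Combine with x ≡ 1 (mod 3); new modulus lcm = 741.
    Write x = 226 + 247·t and substitute into x ≡ 1 (mod 3): 247·t ≡ 1 − 226 = -225 (mod 3).
    Reduce coefficients mod 3: 1·t ≡ 0 (mod 3).
    So t ≡ 0 (mod 3).
    Then x = 226 + 247·0 = 226, valid modulo lcm(247, 3) = 741: x ≡ 226 (mod 741).
  Combine with x ≡ 0 (mod 4); new modulus lcm = 2964.
    Write x = 226 + 741·t and substitute into x ≡ 0 (mod 4): 741·t ≡ 0 − 226 = -226 (mod 4).
    Reduce coefficients mod 4: 1·t ≡ 2 (mod 4).
    So t ≡ 2 (mod 4).
    Then x = 226 + 741·2 = 1708, valid modulo lcm(741, 4) = 2964: x ≡ 1708 (mod 2964).
  Combine with x ≡ 9 (mod 17); new modulus lcm = 50388.
    Write x = 1708 + 2964·t and substitute into x ≡ 9 (mod 17): 2964·t ≡ 9 − 1708 = -1699 (mod 17).
    Reduce coefficients mod 17: 6·t ≡ 1 (mod 17).
    The inverse of 6 mod 17 is 3 (since 6·3 = 18 = 1·17 + 1), so t ≡ 3·1 = 3 ≡ 3 (mod 17).
    Then x = 1708 + 2964·3 = 10600, valid modulo lcm(2964, 17) = 50388: x ≡ 10600 (mod 50388).
Verify against each original: 10600 mod 13 = 5, 10600 mod 19 = 17, 10600 mod 3 = 1, 10600 mod 4 = 0, 10600 mod 17 = 9.

x ≡ 10600 (mod 50388).


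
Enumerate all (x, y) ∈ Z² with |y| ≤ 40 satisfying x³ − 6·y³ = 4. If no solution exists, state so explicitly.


The equation is x³ - 6y³ = 4. For fixed y, x³ = 6·y³ + 4, so a solution requires the RHS to be a perfect cube.
Strategy: iterate y from -40 to 40, compute RHS = 6·y³ + 4, and check whether it is a (positive or negative) perfect cube.
Check small values of y:
  y = 0: RHS = 4 is not a perfect cube.
  y = 1: RHS = 10 is not a perfect cube.
  y = -1: RHS = -2 is not a perfect cube.
  y = 2: RHS = 52 is not a perfect cube.
  y = -2: RHS = -44 is not a perfect cube.
  y = 3: RHS = 166 is not a perfect cube.
  y = -3: RHS = -158 is not a perfect cube.
Continuing the search up to |y| = 40 finds no solutions either.
No (x, y) in the scanned range satisfies the equation.

No integer solutions with |y| ≤ 40.


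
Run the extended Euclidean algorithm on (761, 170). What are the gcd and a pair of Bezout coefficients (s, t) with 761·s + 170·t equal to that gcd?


Euclidean algorithm on (761, 170) — divide until remainder is 0:
  761 = 4 · 170 + 81
  170 = 2 · 81 + 8
  81 = 10 · 8 + 1
  8 = 8 · 1 + 0
gcd(761, 170) = 1.
Track Bezout coefficients alongside the remainders: start with r₀ = 761 = a·1 + b·0 (s = 1, t = 0) and r₁ = 170 = a·0 + b·1 (s = 0, t = 1); each new remainder r_{k+1} = r_{k-1} − q_k·r_k inherits s_{k+1} = s_{k-1} − q_k·s_k, t_{k+1} = t_{k-1} − q_k·t_k, so r_k = a·s_k + b·t_k at every step:
  q = 4: r = 81, s = 1 − 4·0 = 1, t = 0 − 4·1 = -4  (check: 761·1 + 170·(-4) = 81)
  q = 2: r = 8, s = 0 − 2·1 = -2, t = 1 − 2·(-4) = 9  (check: 761·(-2) + 170·9 = 8)
  q = 10: r = 1, s = 1 − 10·(-2) = 21, t = -4 − 10·9 = -94  (check: 761·21 + 170·(-94) = 1)
The row with r = 1 (the gcd) gives the Bezout coefficients s = 21, t = -94.
Result: 761 · (21) + 170 · (-94) = 1.

gcd(761, 170) = 1; s = 21, t = -94 (check: 761·21 + 170·(-94) = 1).


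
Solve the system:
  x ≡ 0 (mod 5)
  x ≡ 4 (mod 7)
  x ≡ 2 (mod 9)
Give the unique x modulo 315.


Moduli 5, 7, 9 are pairwise coprime; by CRT there is a unique solution modulo M = 5 · 7 · 9 = 315.
Solve pairwise, accumulating the modulus:
  Start with x ≡ 0 (mod 5).
  Combine with x ≡ 4 (mod 7): since gcd(5, 7) = 1, we get a unique residue mod 35.
    Write x = 0 + 5·t and substitute into x ≡ 4 (mod 7): 5·t ≡ 4 − 0 = 4 (mod 7).
    The inverse of 5 mod 7 is 3 (since 5·3 = 15 = 2·7 + 1), so t ≡ 3·4 = 12 ≡ 5 (mod 7).
    Then x = 0 + 5·5 = 25, valid modulo lcm(5, 7) = 35: x ≡ 25 (mod 35).
  Combine with x ≡ 2 (mod 9): since gcd(35, 9) = 1, we get a unique residue mod 315.
    Write x = 25 + 35·t and substitute into x ≡ 2 (mod 9): 35·t ≡ 2 − 25 = -23 (mod 9).
    Reduce coefficients mod 9: 8·t ≡ 4 (mod 9).
    The inverse of 8 mod 9 is 8 (since 8·8 = 64 = 7·9 + 1), so t ≡ 8·4 = 32 ≡ 5 (mod 9).
    Then x = 25 + 35·5 = 200, valid modulo lcm(35, 9) = 315: x ≡ 200 (mod 315).
Verify: 200 mod 5 = 0 ✓, 200 mod 7 = 4 ✓, 200 mod 9 = 2 ✓.

x ≡ 200 (mod 315).


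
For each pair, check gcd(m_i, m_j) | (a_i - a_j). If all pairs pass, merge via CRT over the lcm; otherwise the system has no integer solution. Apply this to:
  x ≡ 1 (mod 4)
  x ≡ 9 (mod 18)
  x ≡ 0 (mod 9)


Moduli 4, 18, 9 are not pairwise coprime, so CRT works modulo lcm(m_i) when all pairwise compatibility conditions hold.
Pairwise compatibility: gcd(m_i, m_j) must divide a_i - a_j for every pair.
Merge one congruence at a time:
  Start: x ≡ 1 (mod 4).
  Combine with x ≡ 9 (mod 18): gcd(4, 18) = 2; 9 - 1 = 8, which IS divisible by 2, so compatible.
    Write x = 1 + 4·t and substitute into x ≡ 9 (mod 18): 4·t ≡ 9 − 1 = 8 (mod 18).
    Divide the congruence (and modulus) by g = 2: 2·t ≡ 4 (mod 9).
    The inverse of 2 mod 9 is 5 (since 2·5 = 10 = 1·9 + 1), so t ≡ 5·4 = 20 ≡ 2 (mod 9).
    Then x = 1 + 4·2 = 9, valid modulo lcm(4, 18) = 36: x ≡ 9 (mod 36).
  Combine with x ≡ 0 (mod 9): gcd(36, 9) = 9; 0 - 9 = -9, which IS divisible by 9, so compatible.
    Write x = 9 + 36·t and substitute into x ≡ 0 (mod 9): 36·t ≡ 0 − 9 = -9 (mod 9).
    Divide the congruence (and modulus) by g = 9: 4·t ≡ -1 (mod 1).
    Modulo 1 every t works; take t = 0.
    Then x = 9 + 36·0 = 9, valid modulo lcm(36, 9) = 36: x ≡ 9 (mod 36).
Verify: 9 mod 4 = 1, 9 mod 18 = 9, 9 mod 9 = 0.

x ≡ 9 (mod 36).


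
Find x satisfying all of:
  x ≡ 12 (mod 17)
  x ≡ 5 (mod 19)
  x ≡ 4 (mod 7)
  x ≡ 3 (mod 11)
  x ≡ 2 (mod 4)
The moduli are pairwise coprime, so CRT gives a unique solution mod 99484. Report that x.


Product of moduli M = 17 · 19 · 7 · 11 · 4 = 99484.
Merge one congruence at a time:
  Start: x ≡ 12 (mod 17).
  Combine with x ≡ 5 (mod 19); new modulus lcm = 323.
    Write x = 12 + 17·t and substitute into x ≡ 5 (mod 19): 17·t ≡ 5 − 12 = -7 (mod 19).
    Reduce coefficients mod 19: 17·t ≡ 12 (mod 19).
    The inverse of 17 mod 19 is 9 (since 17·9 = 153 = 8·19 + 1), so t ≡ 9·12 = 108 ≡ 13 (mod 19).
    Then x = 12 + 17·13 = 233, valid modulo lcm(17, 19) = 323: x ≡ 233 (mod 323).
  Combine with x ≡ 4 (mod 7); new modulus lcm = 2261.
    Write x = 233 + 323·t and substitute into x ≡ 4 (mod 7): 323·t ≡ 4 − 233 = -229 (mod 7).
    Reduce coefficients mod 7: 1·t ≡ 2 (mod 7).
    So t ≡ 2 (mod 7).
    Then x = 233 + 323·2 = 879, valid modulo lcm(323, 7) = 2261: x ≡ 879 (mod 2261).
  Combine with x ≡ 3 (mod 11); new modulus lcm = 24871.
    Write x = 879 + 2261·t and substitute into x ≡ 3 (mod 11): 2261·t ≡ 3 − 879 = -876 (mod 11).
    Reduce coefficients mod 11: 6·t ≡ 4 (mod 11).
    The inverse of 6 mod 11 is 2 (since 6·2 = 12 = 1·11 + 1), so t ≡ 2·4 = 8 ≡ 8 (mod 11).
    Then x = 879 + 2261·8 = 18967, valid modulo lcm(2261, 11) = 24871: x ≡ 18967 (mod 24871).
  Combine with x ≡ 2 (mod 4); new modulus lcm = 99484.
    Write x = 18967 + 24871·t and substitute into x ≡ 2 (mod 4): 24871·t ≡ 2 − 18967 = -18965 (mod 4).
    Reduce coefficients mod 4: 3·t ≡ 3 (mod 4).
    The inverse of 3 mod 4 is 3 (since 3·3 = 9 = 2·4 + 1), so t ≡ 3·3 = 9 ≡ 1 (mod 4).
    Then x = 18967 + 24871·1 = 43838, valid modulo lcm(24871, 4) = 99484: x ≡ 43838 (mod 99484).
Verify against each original: 43838 mod 17 = 12, 43838 mod 19 = 5, 43838 mod 7 = 4, 43838 mod 11 = 3, 43838 mod 4 = 2.

x ≡ 43838 (mod 99484).


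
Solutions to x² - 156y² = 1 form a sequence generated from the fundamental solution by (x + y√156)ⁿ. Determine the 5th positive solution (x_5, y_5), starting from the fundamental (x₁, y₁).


Step 1: Find the fundamental solution (x₁, y₁) of x² - 156y² = 1.
  Expand √156 as a continued fraction. a₀ = ⌊√156⌋ = 12; iterate m_{k+1} = d_k·a_k − m_k, d_{k+1} = (156 − m_{k+1}²)/d_k, a_{k+1} = ⌊(a₀ + m_{k+1})/d_{k+1}⌋ (starting m₀ = 0, d₀ = 1), with convergents p_k = a_k·p_{k-1} + p_{k-2}, q_k = a_k·q_{k-1} + q_{k-2} (p₋₁ = 1, q₋₁ = 0):
  k = 0: a₀ = 12; p₀/q₀ = 12/1; p₀² − 156·q₀² = 144 − 156 = -12.
  k = 1: m = 12, d = 12, a = ⌊(12 + 12)/12⌋ = 2; p/q = (2·12 + 1)/(2·1 + 0) = 25/2; p² − 156·q² = 625 − 624 = 1.
  The first convergent with p² − 156·q² = 1 gives the fundamental solution (x₁, y₁) = (25, 2).
Step 2: Apply the recurrence (x_{n+1}, y_{n+1}) = (x₁x_n + 156y₁y_n, x₁y_n + y₁x_n) repeatedly.
  From (x_1, y_1) = (25, 2): x_2 = 25·25 + 156·2·2 = 1249; y_2 = 25·2 + 2·25 = 100.
  From (x_2, y_2) = (1249, 100): x_3 = 25·1249 + 156·2·100 = 62425; y_3 = 25·100 + 2·1249 = 4998.
  From (x_3, y_3) = (62425, 4998): x_4 = 25·62425 + 156·2·4998 = 3120001; y_4 = 25·4998 + 2·62425 = 249800.
  From (x_4, y_4) = (3120001, 249800): x_5 = 25·3120001 + 156·2·249800 = 155937625; y_5 = 25·249800 + 2·3120001 = 12485002.
Step 3: Verify x_5² - 156·y_5² = 24316542890640625 - 24316542890640624 = 1 (should be 1). ✓

(x_1, y_1) = (25, 2); (x_5, y_5) = (155937625, 12485002).


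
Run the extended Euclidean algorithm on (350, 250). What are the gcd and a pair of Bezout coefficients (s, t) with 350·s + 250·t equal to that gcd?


Euclidean algorithm on (350, 250) — divide until remainder is 0:
  350 = 1 · 250 + 100
  250 = 2 · 100 + 50
  100 = 2 · 50 + 0
gcd(350, 250) = 50.
Track Bezout coefficients alongside the remainders: start with r₀ = 350 = a·1 + b·0 (s = 1, t = 0) and r₁ = 250 = a·0 + b·1 (s = 0, t = 1); each new remainder r_{k+1} = r_{k-1} − q_k·r_k inherits s_{k+1} = s_{k-1} − q_k·s_k, t_{k+1} = t_{k-1} − q_k·t_k, so r_k = a·s_k + b·t_k at every step:
  q = 1: r = 100, s = 1 − 1·0 = 1, t = 0 − 1·1 = -1  (check: 350·1 + 250·(-1) = 100)
  q = 2: r = 50, s = 0 − 2·1 = -2, t = 1 − 2·(-1) = 3  (check: 350·(-2) + 250·3 = 50)
The row with r = 50 (the gcd) gives the Bezout coefficients s = -2, t = 3.
Result: 350 · (-2) + 250 · (3) = 50.

gcd(350, 250) = 50; s = -2, t = 3 (check: 350·(-2) + 250·3 = 50).


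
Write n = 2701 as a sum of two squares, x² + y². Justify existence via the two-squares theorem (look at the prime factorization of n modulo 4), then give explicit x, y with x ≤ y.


Step 1: Factor n = 2701 = 37 · 73.
Step 2: Check the mod-4 condition on each prime factor: 37 ≡ 1 (mod 4), exponent 1; 73 ≡ 1 (mod 4), exponent 1.
All primes ≡ 3 (mod 4) appear to even exponent (or don't appear), so by the two-squares theorem n IS expressible as a sum of two squares.
Step 3: Build a representation. Here n = 37 · 73 is a product of primes ≡ 1 (mod 4). Each prime p ≡ 1 (mod 4) is itself a sum of two squares; find a² by testing p − a² for a perfect square:
  37: 37 − 1² = 36 = 6² ⇒ 37 = 1² + 6².
  73: 73 − 1² = 72, 73 − 2² = 69, 73 − 3² = 64 = 8² ⇒ 73 = 3² + 8².
  Combine using the Brahmagupta–Fibonacci identity (a² + b²)(c² + d²) = (ac − bd)² + (ad + bc)² = (ac + bd)² + (ad − bc)²:
  37 · 73 = 2701: from (1² + 6²)(3² + 8²), take (1·3 − 6·8, 1·8 + 6·3) = (3 − 48, 8 + 18) = (-45, 26); dropping signs (only squares matter) gives (45, 26); check 45² + 26² = 2025 + 676 = 2701 ✓.
Step 4: Order so x ≤ y and verify: 26² + 45² = 676 + 2025 = 2701 = n. ✓

n = 2701 = 26² + 45² (one valid representation with x ≤ y).


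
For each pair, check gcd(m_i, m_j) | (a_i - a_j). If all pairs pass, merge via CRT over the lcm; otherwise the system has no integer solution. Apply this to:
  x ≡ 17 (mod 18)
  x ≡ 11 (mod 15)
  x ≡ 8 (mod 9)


Moduli 18, 15, 9 are not pairwise coprime, so CRT works modulo lcm(m_i) when all pairwise compatibility conditions hold.
Pairwise compatibility: gcd(m_i, m_j) must divide a_i - a_j for every pair.
Merge one congruence at a time:
  Start: x ≡ 17 (mod 18).
  Combine with x ≡ 11 (mod 15): gcd(18, 15) = 3; 11 - 17 = -6, which IS divisible by 3, so compatible.
    Write x = 17 + 18·t and substitute into x ≡ 11 (mod 15): 18·t ≡ 11 − 17 = -6 (mod 15).
    Divide the congruence (and modulus) by g = 3: 6·t ≡ -2 (mod 5).
    Reduce coefficients mod 5: 1·t ≡ 3 (mod 5).
    So t ≡ 3 (mod 5).
    Then x = 17 + 18·3 = 71, valid modulo lcm(18, 15) = 90: x ≡ 71 (mod 90).
  Combine with x ≡ 8 (mod 9): gcd(90, 9) = 9; 8 - 71 = -63, which IS divisible by 9, so compatible.
    Write x = 71 + 90·t and substitute into x ≡ 8 (mod 9): 90·t ≡ 8 − 71 = -63 (mod 9).
    Divide the congruence (and modulus) by g = 9: 10·t ≡ -7 (mod 1).
    Modulo 1 every t works; take t = 0.
    Then x = 71 + 90·0 = 71, valid modulo lcm(90, 9) = 90: x ≡ 71 (mod 90).
Verify: 71 mod 18 = 17, 71 mod 15 = 11, 71 mod 9 = 8.

x ≡ 71 (mod 90).


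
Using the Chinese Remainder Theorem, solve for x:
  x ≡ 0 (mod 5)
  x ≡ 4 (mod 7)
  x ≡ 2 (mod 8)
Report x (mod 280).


Moduli 5, 7, 8 are pairwise coprime; by CRT there is a unique solution modulo M = 5 · 7 · 8 = 280.
Solve pairwise, accumulating the modulus:
  Start with x ≡ 0 (mod 5).
  Combine with x ≡ 4 (mod 7): since gcd(5, 7) = 1, we get a unique residue mod 35.
    Write x = 0 + 5·t and substitute into x ≡ 4 (mod 7): 5·t ≡ 4 − 0 = 4 (mod 7).
    The inverse of 5 mod 7 is 3 (since 5·3 = 15 = 2·7 + 1), so t ≡ 3·4 = 12 ≡ 5 (mod 7).
    Then x = 0 + 5·5 = 25, valid modulo lcm(5, 7) = 35: x ≡ 25 (mod 35).
  Combine with x ≡ 2 (mod 8): since gcd(35, 8) = 1, we get a unique residue mod 280.
    Write x = 25 + 35·t and substitute into x ≡ 2 (mod 8): 35·t ≡ 2 − 25 = -23 (mod 8).
    Reduce coefficients mod 8: 3·t ≡ 1 (mod 8).
    The inverse of 3 mod 8 is 3 (since 3·3 = 9 = 1·8 + 1), so t ≡ 3·1 = 3 ≡ 3 (mod 8).
    Then x = 25 + 35·3 = 130, valid modulo lcm(35, 8) = 280: x ≡ 130 (mod 280).
Verify: 130 mod 5 = 0 ✓, 130 mod 7 = 4 ✓, 130 mod 8 = 2 ✓.

x ≡ 130 (mod 280).


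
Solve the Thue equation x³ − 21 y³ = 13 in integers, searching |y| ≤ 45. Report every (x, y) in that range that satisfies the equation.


The equation is x³ - 21y³ = 13. For fixed y, x³ = 21·y³ + 13, so a solution requires the RHS to be a perfect cube.
Strategy: iterate y from -45 to 45, compute RHS = 21·y³ + 13, and check whether it is a (positive or negative) perfect cube.
Check small values of y:
  y = 0: RHS = 13 is not a perfect cube.
  y = 1: RHS = 34 is not a perfect cube.
  y = -1: RHS = -8 = (-2)³ ⇒ x = -2 works.
  y = 2: RHS = 181 is not a perfect cube.
  y = -2: RHS = -155 is not a perfect cube.
  y = 3: RHS = 580 is not a perfect cube.
  y = -3: RHS = -554 is not a perfect cube.
Continuing, at y = -4: RHS = -1331 = (-11)³ ⇒ x = -11 works.
Searching the remaining y in |y| ≤ 45 finds no further solutions.
Collected solutions: (-2, -1), (-11, -4).

Solutions (with |y| ≤ 45): (-2, -1), (-11, -4).


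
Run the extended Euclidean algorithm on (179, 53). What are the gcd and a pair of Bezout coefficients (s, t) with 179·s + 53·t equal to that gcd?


Euclidean algorithm on (179, 53) — divide until remainder is 0:
  179 = 3 · 53 + 20
  53 = 2 · 20 + 13
  20 = 1 · 13 + 7
  13 = 1 · 7 + 6
  7 = 1 · 6 + 1
  6 = 6 · 1 + 0
gcd(179, 53) = 1.
Track Bezout coefficients alongside the remainders: start with r₀ = 179 = a·1 + b·0 (s = 1, t = 0) and r₁ = 53 = a·0 + b·1 (s = 0, t = 1); each new remainder r_{k+1} = r_{k-1} − q_k·r_k inherits s_{k+1} = s_{k-1} − q_k·s_k, t_{k+1} = t_{k-1} − q_k·t_k, so r_k = a·s_k + b·t_k at every step:
  q = 3: r = 20, s = 1 − 3·0 = 1, t = 0 − 3·1 = -3  (check: 179·1 + 53·(-3) = 20)
  q = 2: r = 13, s = 0 − 2·1 = -2, t = 1 − 2·(-3) = 7  (check: 179·(-2) + 53·7 = 13)
  q = 1: r = 7, s = 1 − 1·(-2) = 3, t = -3 − 1·7 = -10  (check: 179·3 + 53·(-10) = 7)
  q = 1: r = 6, s = -2 − 1·3 = -5, t = 7 − 1·(-10) = 17  (check: 179·(-5) + 53·17 = 6)
  q = 1: r = 1, s = 3 − 1·(-5) = 8, t = -10 − 1·17 = -27  (check: 179·8 + 53·(-27) = 1)
The row with r = 1 (the gcd) gives the Bezout coefficients s = 8, t = -27.
Result: 179 · (8) + 53 · (-27) = 1.

gcd(179, 53) = 1; s = 8, t = -27 (check: 179·8 + 53·(-27) = 1).


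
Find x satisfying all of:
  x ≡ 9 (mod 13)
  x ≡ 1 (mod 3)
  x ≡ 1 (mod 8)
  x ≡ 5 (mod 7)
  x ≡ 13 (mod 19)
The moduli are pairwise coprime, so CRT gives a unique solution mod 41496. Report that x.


Product of moduli M = 13 · 3 · 8 · 7 · 19 = 41496.
Merge one congruence at a time:
  Start: x ≡ 9 (mod 13).
  Combine with x ≡ 1 (mod 3); new modulus lcm = 39.
    Write x = 9 + 13·t and substitute into x ≡ 1 (mod 3): 13·t ≡ 1 − 9 = -8 (mod 3).
    Reduce coefficients mod 3: 1·t ≡ 1 (mod 3).
    So t ≡ 1 (mod 3).
    Then x = 9 + 13·1 = 22, valid modulo lcm(13, 3) = 39: x ≡ 22 (mod 39).
  Combine with x ≡ 1 (mod 8); new modulus lcm = 312.
    Write x = 22 + 39·t and substitute into x ≡ 1 (mod 8): 39·t ≡ 1 − 22 = -21 (mod 8).
    Reduce coefficients mod 8: 7·t ≡ 3 (mod 8).
    The inverse of 7 mod 8 is 7 (since 7·7 = 49 = 6·8 + 1), so t ≡ 7·3 = 21 ≡ 5 (mod 8).
    Then x = 22 + 39·5 = 217, valid modulo lcm(39, 8) = 312: x ≡ 217 (mod 312).
  Combine with x ≡ 5 (mod 7); new modulus lcm = 2184.
    Write x = 217 + 312·t and substitute into x ≡ 5 (mod 7): 312·t ≡ 5 − 217 = -212 (mod 7).
    Reduce coefficients mod 7: 4·t ≡ 5 (mod 7).
    The inverse of 4 mod 7 is 2 (since 4·2 = 8 = 1·7 + 1), so t ≡ 2·5 = 10 ≡ 3 (mod 7).
    Then x = 217 + 312·3 = 1153, valid modulo lcm(312, 7) = 2184: x ≡ 1153 (mod 2184).
  Combine with x ≡ 13 (mod 19); new modulus lcm = 41496.
    Write x = 1153 + 2184·t and substitute into x ≡ 13 (mod 19): 2184·t ≡ 13 − 1153 = -1140 (mod 19).
    Reduce coefficients mod 19: 18·t ≡ 0 (mod 19).
    The inverse of 18 mod 19 is 18 (since 18·18 = 324 = 17·19 + 1), so t ≡ 18·0 = 0 ≡ 0 (mod 19).
    Then x = 1153 + 2184·0 = 1153, valid modulo lcm(2184, 19) = 41496: x ≡ 1153 (mod 41496).
Verify against each original: 1153 mod 13 = 9, 1153 mod 3 = 1, 1153 mod 8 = 1, 1153 mod 7 = 5, 1153 mod 19 = 13.

x ≡ 1153 (mod 41496).


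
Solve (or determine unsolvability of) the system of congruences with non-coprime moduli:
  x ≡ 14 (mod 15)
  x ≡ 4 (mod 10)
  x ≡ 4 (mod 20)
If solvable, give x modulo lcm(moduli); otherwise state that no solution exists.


Moduli 15, 10, 20 are not pairwise coprime, so CRT works modulo lcm(m_i) when all pairwise compatibility conditions hold.
Pairwise compatibility: gcd(m_i, m_j) must divide a_i - a_j for every pair.
Merge one congruence at a time:
  Start: x ≡ 14 (mod 15).
  Combine with x ≡ 4 (mod 10): gcd(15, 10) = 5; 4 - 14 = -10, which IS divisible by 5, so compatible.
    Write x = 14 + 15·t and substitute into x ≡ 4 (mod 10): 15·t ≡ 4 − 14 = -10 (mod 10).
    Divide the congruence (and modulus) by g = 5: 3·t ≡ -2 (mod 2).
    Reduce coefficients mod 2: 1·t ≡ 0 (mod 2).
    So t ≡ 0 (mod 2).
    Then x = 14 + 15·0 = 14, valid modulo lcm(15, 10) = 30: x ≡ 14 (mod 30).
  Combine with x ≡ 4 (mod 20): gcd(30, 20) = 10; 4 - 14 = -10, which IS divisible by 10, so compatible.
    Write x = 14 + 30·t and substitute into x ≡ 4 (mod 20): 30·t ≡ 4 − 14 = -10 (mod 20).
    Divide the congruence (and modulus) by g = 10: 3·t ≡ -1 (mod 2).
    Reduce coefficients mod 2: 1·t ≡ 1 (mod 2).
    So t ≡ 1 (mod 2).
    Then x = 14 + 30·1 = 44, valid modulo lcm(30, 20) = 60: x ≡ 44 (mod 60).
Verify: 44 mod 15 = 14, 44 mod 10 = 4, 44 mod 20 = 4.

x ≡ 44 (mod 60).


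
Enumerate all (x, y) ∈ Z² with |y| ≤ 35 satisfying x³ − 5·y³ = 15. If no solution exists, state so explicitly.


The equation is x³ - 5y³ = 15. For fixed y, x³ = 5·y³ + 15, so a solution requires the RHS to be a perfect cube.
Strategy: iterate y from -35 to 35, compute RHS = 5·y³ + 15, and check whether it is a (positive or negative) perfect cube.
Check small values of y:
  y = 0: RHS = 15 is not a perfect cube.
  y = 1: RHS = 20 is not a perfect cube.
  y = -1: RHS = 10 is not a perfect cube.
  y = 2: RHS = 55 is not a perfect cube.
  y = -2: RHS = -25 is not a perfect cube.
  y = 3: RHS = 150 is not a perfect cube.
  y = -3: RHS = -120 is not a perfect cube.
Continuing the search up to |y| = 35 finds no solutions either.
No (x, y) in the scanned range satisfies the equation.

No integer solutions with |y| ≤ 35.


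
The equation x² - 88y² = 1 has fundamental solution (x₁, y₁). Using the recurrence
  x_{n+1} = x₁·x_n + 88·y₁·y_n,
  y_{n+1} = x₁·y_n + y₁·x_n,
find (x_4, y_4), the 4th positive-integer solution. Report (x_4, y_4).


Step 1: Find the fundamental solution (x₁, y₁) of x² - 88y² = 1.
  Expand √88 as a continued fraction. a₀ = ⌊√88⌋ = 9; iterate m_{k+1} = d_k·a_k − m_k, d_{k+1} = (88 − m_{k+1}²)/d_k, a_{k+1} = ⌊(a₀ + m_{k+1})/d_{k+1}⌋ (starting m₀ = 0, d₀ = 1), with convergents p_k = a_k·p_{k-1} + p_{k-2}, q_k = a_k·q_{k-1} + q_{k-2} (p₋₁ = 1, q₋₁ = 0):
  k = 0: a₀ = 9; p₀/q₀ = 9/1; p₀² − 88·q₀² = 81 − 88 = -7.
  k = 1: m = 9, d = 7, a = ⌊(9 + 9)/7⌋ = 2; p/q = (2·9 + 1)/(2·1 + 0) = 19/2; p² − 88·q² = 361 − 352 = 9.
  k = 2: m = 5, d = 9, a = ⌊(9 + 5)/9⌋ = 1; p/q = (1·19 + 9)/(1·2 + 1) = 28/3; p² − 88·q² = 784 − 792 = -8.
  k = 3: m = 4, d = 8, a = ⌊(9 + 4)/8⌋ = 1; p/q = (1·28 + 19)/(1·3 + 2) = 47/5; p² − 88·q² = 2209 − 2200 = 9.
  k = 4: m = 4, d = 9, a = ⌊(9 + 4)/9⌋ = 1; p/q = (1·47 + 28)/(1·5 + 3) = 75/8; p² − 88·q² = 5625 − 5632 = -7.
  k = 5: m = 5, d = 7, a = ⌊(9 + 5)/7⌋ = 2; p/q = (2·75 + 47)/(2·8 + 5) = 197/21; p² − 88·q² = 38809 − 38808 = 1.
  The first convergent with p² − 88·q² = 1 gives the fundamental solution (x₁, y₁) = (197, 21).
Step 2: Apply the recurrence (x_{n+1}, y_{n+1}) = (x₁x_n + 88y₁y_n, x₁y_n + y₁x_n) repeatedly.
  From (x_1, y_1) = (197, 21): x_2 = 197·197 + 88·21·21 = 77617; y_2 = 197·21 + 21·197 = 8274.
  From (x_2, y_2) = (77617, 8274): x_3 = 197·77617 + 88·21·8274 = 30580901; y_3 = 197·8274 + 21·77617 = 3259935.
  From (x_3, y_3) = (30580901, 3259935): x_4 = 197·30580901 + 88·21·3259935 = 12048797377; y_4 = 197·3259935 + 21·30580901 = 1284406116.
Step 3: Verify x_4² - 88·y_4² = 145173518232002080129 - 145173518232002080128 = 1 (should be 1). ✓

(x_1, y_1) = (197, 21); (x_4, y_4) = (12048797377, 1284406116).


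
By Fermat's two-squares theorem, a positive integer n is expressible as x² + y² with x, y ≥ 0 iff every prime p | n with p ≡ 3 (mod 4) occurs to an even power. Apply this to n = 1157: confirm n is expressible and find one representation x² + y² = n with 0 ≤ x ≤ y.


Step 1: Factor n = 1157 = 13 · 89.
Step 2: Check the mod-4 condition on each prime factor: 13 ≡ 1 (mod 4), exponent 1; 89 ≡ 1 (mod 4), exponent 1.
All primes ≡ 3 (mod 4) appear to even exponent (or don't appear), so by the two-squares theorem n IS expressible as a sum of two squares.
Step 3: Build a representation. Here n = 13 · 89 is a product of primes ≡ 1 (mod 4). Each prime p ≡ 1 (mod 4) is itself a sum of two squares; find a² by testing p − a² for a perfect square:
  13: 13 − 1² = 12, 13 − 2² = 9 = 3² ⇒ 13 = 2² + 3².
  89: 89 − 1² = 88, 89 − 2² = 85, 89 − 3² = 80, 89 − 4² = 73, 89 − 5² = 64 = 8² ⇒ 89 = 5² + 8².
  Combine using the Brahmagupta–Fibonacci identity (a² + b²)(c² + d²) = (ac − bd)² + (ad + bc)² = (ac + bd)² + (ad − bc)²:
  13 · 89 = 1157: from (2² + 3²)(5² + 8²), take (2·5 − 3·8, 2·8 + 3·5) = (10 − 24, 16 + 15) = (-14, 31); dropping signs (only squares matter) gives (14, 31); check 14² + 31² = 196 + 961 = 1157 ✓.
Step 4: Order so x ≤ y and verify: 14² + 31² = 196 + 961 = 1157 = n. ✓

n = 1157 = 14² + 31² (one valid representation with x ≤ y).


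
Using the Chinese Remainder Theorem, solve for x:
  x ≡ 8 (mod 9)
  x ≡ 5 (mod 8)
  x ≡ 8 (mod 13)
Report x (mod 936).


Moduli 9, 8, 13 are pairwise coprime; by CRT there is a unique solution modulo M = 9 · 8 · 13 = 936.
Solve pairwise, accumulating the modulus:
  Start with x ≡ 8 (mod 9).
  Combine with x ≡ 5 (mod 8): since gcd(9, 8) = 1, we get a unique residue mod 72.
    Write x = 8 + 9·t and substitute into x ≡ 5 (mod 8): 9·t ≡ 5 − 8 = -3 (mod 8).
    Reduce coefficients mod 8: 1·t ≡ 5 (mod 8).
    So t ≡ 5 (mod 8).
    Then x = 8 + 9·5 = 53, valid modulo lcm(9, 8) = 72: x ≡ 53 (mod 72).
  Combine with x ≡ 8 (mod 13): since gcd(72, 13) = 1, we get a unique residue mod 936.
    Write x = 53 + 72·t and substitute into x ≡ 8 (mod 13): 72·t ≡ 8 − 53 = -45 (mod 13).
    Reduce coefficients mod 13: 7·t ≡ 7 (mod 13).
    The inverse of 7 mod 13 is 2 (since 7·2 = 14 = 1·13 + 1), so t ≡ 2·7 = 14 ≡ 1 (mod 13).
    Then x = 53 + 72·1 = 125, valid modulo lcm(72, 13) = 936: x ≡ 125 (mod 936).
Verify: 125 mod 9 = 8 ✓, 125 mod 8 = 5 ✓, 125 mod 13 = 8 ✓.

x ≡ 125 (mod 936).


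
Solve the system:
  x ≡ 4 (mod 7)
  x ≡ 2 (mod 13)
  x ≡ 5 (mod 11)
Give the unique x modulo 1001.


Moduli 7, 13, 11 are pairwise coprime; by CRT there is a unique solution modulo M = 7 · 13 · 11 = 1001.
Solve pairwise, accumulating the modulus:
  Start with x ≡ 4 (mod 7).
  Combine with x ≡ 2 (mod 13): since gcd(7, 13) = 1, we get a unique residue mod 91.
    Write x = 4 + 7·t and substitute into x ≡ 2 (mod 13): 7·t ≡ 2 − 4 = -2 (mod 13).
    Reduce coefficients mod 13: 7·t ≡ 11 (mod 13).
    The inverse of 7 mod 13 is 2 (since 7·2 = 14 = 1·13 + 1), so t ≡ 2·11 = 22 ≡ 9 (mod 13).
    Then x = 4 + 7·9 = 67, valid modulo lcm(7, 13) = 91: x ≡ 67 (mod 91).
  Combine with x ≡ 5 (mod 11): since gcd(91, 11) = 1, we get a unique residue mod 1001.
    Write x = 67 + 91·t and substitute into x ≡ 5 (mod 11): 91·t ≡ 5 − 67 = -62 (mod 11).
    Reduce coefficients mod 11: 3·t ≡ 4 (mod 11).
    The inverse of 3 mod 11 is 4 (since 3·4 = 12 = 1·11 + 1), so t ≡ 4·4 = 16 ≡ 5 (mod 11).
    Then x = 67 + 91·5 = 522, valid modulo lcm(91, 11) = 1001: x ≡ 522 (mod 1001).
Verify: 522 mod 7 = 4 ✓, 522 mod 13 = 2 ✓, 522 mod 11 = 5 ✓.

x ≡ 522 (mod 1001).


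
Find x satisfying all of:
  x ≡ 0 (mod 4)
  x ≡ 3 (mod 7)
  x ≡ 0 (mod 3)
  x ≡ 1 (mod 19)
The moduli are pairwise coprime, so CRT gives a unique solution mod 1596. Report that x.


Product of moduli M = 4 · 7 · 3 · 19 = 1596.
Merge one congruence at a time:
  Start: x ≡ 0 (mod 4).
  Combine with x ≡ 3 (mod 7); new modulus lcm = 28.
    Write x = 0 + 4·t and substitute into x ≡ 3 (mod 7): 4·t ≡ 3 − 0 = 3 (mod 7).
    The inverse of 4 mod 7 is 2 (since 4·2 = 8 = 1·7 + 1), so t ≡ 2·3 = 6 ≡ 6 (mod 7).
    Then x = 0 + 4·6 = 24, valid modulo lcm(4, 7) = 28: x ≡ 24 (mod 28).
  Combine with x ≡ 0 (mod 3); new modulus lcm = 84.
    Write x = 24 + 28·t and substitute into x ≡ 0 (mod 3): 28·t ≡ 0 − 24 = -24 (mod 3).
    Reduce coefficients mod 3: 1·t ≡ 0 (mod 3).
    So t ≡ 0 (mod 3).
    Then x = 24 + 28·0 = 24, valid modulo lcm(28, 3) = 84: x ≡ 24 (mod 84).
  Combine with x ≡ 1 (mod 19); new modulus lcm = 1596.
    Write x = 24 + 84·t and substitute into x ≡ 1 (mod 19): 84·t ≡ 1 − 24 = -23 (mod 19).
    Reduce coefficients mod 19: 8·t ≡ 15 (mod 19).
    The inverse of 8 mod 19 is 12 (since 8·12 = 96 = 5·19 + 1), so t ≡ 12·15 = 180 ≡ 9 (mod 19).
    Then x = 24 + 84·9 = 780, valid modulo lcm(84, 19) = 1596: x ≡ 780 (mod 1596).
Verify against each original: 780 mod 4 = 0, 780 mod 7 = 3, 780 mod 3 = 0, 780 mod 19 = 1.

x ≡ 780 (mod 1596).


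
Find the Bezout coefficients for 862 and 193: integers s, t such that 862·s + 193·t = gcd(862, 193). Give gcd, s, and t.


Euclidean algorithm on (862, 193) — divide until remainder is 0:
  862 = 4 · 193 + 90
  193 = 2 · 90 + 13
  90 = 6 · 13 + 12
  13 = 1 · 12 + 1
  12 = 12 · 1 + 0
gcd(862, 193) = 1.
Track Bezout coefficients alongside the remainders: start with r₀ = 862 = a·1 + b·0 (s = 1, t = 0) and r₁ = 193 = a·0 + b·1 (s = 0, t = 1); each new remainder r_{k+1} = r_{k-1} − q_k·r_k inherits s_{k+1} = s_{k-1} − q_k·s_k, t_{k+1} = t_{k-1} − q_k·t_k, so r_k = a·s_k + b·t_k at every step:
  q = 4: r = 90, s = 1 − 4·0 = 1, t = 0 − 4·1 = -4  (check: 862·1 + 193·(-4) = 90)
  q = 2: r = 13, s = 0 − 2·1 = -2, t = 1 − 2·(-4) = 9  (check: 862·(-2) + 193·9 = 13)
  q = 6: r = 12, s = 1 − 6·(-2) = 13, t = -4 − 6·9 = -58  (check: 862·13 + 193·(-58) = 12)
  q = 1: r = 1, s = -2 − 1·13 = -15, t = 9 − 1·(-58) = 67  (check: 862·(-15) + 193·67 = 1)
The row with r = 1 (the gcd) gives the Bezout coefficients s = -15, t = 67.
Result: 862 · (-15) + 193 · (67) = 1.

gcd(862, 193) = 1; s = -15, t = 67 (check: 862·(-15) + 193·67 = 1).
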